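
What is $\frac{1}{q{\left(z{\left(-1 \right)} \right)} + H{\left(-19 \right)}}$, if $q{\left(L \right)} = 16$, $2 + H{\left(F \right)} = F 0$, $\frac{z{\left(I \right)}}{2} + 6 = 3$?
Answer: $\frac{1}{14} \approx 0.071429$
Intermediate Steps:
$z{\left(I \right)} = -6$ ($z{\left(I \right)} = -12 + 2 \cdot 3 = -12 + 6 = -6$)
$H{\left(F \right)} = -2$ ($H{\left(F \right)} = -2 + F 0 = -2 + 0 = -2$)
$\frac{1}{q{\left(z{\left(-1 \right)} \right)} + H{\left(-19 \right)}} = \frac{1}{16 - 2} = \frac{1}{14}$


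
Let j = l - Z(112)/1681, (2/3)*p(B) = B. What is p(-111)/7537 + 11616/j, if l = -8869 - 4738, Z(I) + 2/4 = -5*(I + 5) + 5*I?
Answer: -603918446847/689585499542 ≈ -0.87577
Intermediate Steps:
p(B) = 3*B/2
Z(I) = -51/2 (Z(I) = -½ + (-5*(I + 5) + 5*I) = -½ + (-5*(5 + I) + 5*I) = -½ + ((-25 - 5*I) + 5*I) = -½ - 25 = -51/2)
l = -13607
j = -45746683/3362 (j = -13607 - (-51)/(2*1681) = -13607 - 1*(-51/3362) = -13607 + 51/3362 = -45746683/3362 ≈ -13607.)
p(-111)/7537 + 11616/j = ((3/2)*(-111))/7537 + 11616/(-45746683/3362) = -333/2*1/7537 + 11616*(-3362/45746683) = -333/15074 - 39052992/45746683 = -603918446847/689585499542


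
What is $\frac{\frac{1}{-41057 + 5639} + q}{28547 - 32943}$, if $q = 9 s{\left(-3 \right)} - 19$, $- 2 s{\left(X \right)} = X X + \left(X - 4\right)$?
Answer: $\frac{991705}{155697528} \approx 0.0063694$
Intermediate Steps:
$s{\left(X \right)} = 2 - \frac{X}{2} - \frac{X^{2}}{2}$ ($s{\left(X \right)} = - \frac{X X + \left(X - 4\right)}{2} = - \frac{X^{2} + \left(X - 4\right)}{2} = - \frac{X^{2} + \left(-4 + X\right)}{2} = - \frac{-4 + X + X^{2}}{2} = 2 - \frac{X}{2} - \frac{X^{2}}{2}$)
$q = -28$ ($q = 9 \left(2 - - \frac{3}{2} - \frac{\left(-3\right)^{2}}{2}\right) - 19 = 9 \left(2 + \frac{3}{2} - \frac{9}{2}\right) - 19 = 9 \left(-1\right) - 19 = -9 - 19 = -28$)
$\frac{\frac{1}{-41057 + 5639} + q}{28547 - 32943} = \frac{\frac{1}{-41057 + 5639} - 28}{28547 - 32943} = \frac{\frac{1}{-35418} - 28}{-4396} = \left(- \frac{1}{35418} - 28\right) \left(- \frac{1}{4396}\right) = \left(- \frac{991705}{35418}\right) \left(- \frac{1}{4396}\right) = \frac{991705}{155697528}$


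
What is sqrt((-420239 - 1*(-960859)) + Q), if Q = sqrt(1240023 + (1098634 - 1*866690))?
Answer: sqrt(540620 + sqrt(1471967)) ≈ 736.09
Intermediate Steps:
Q = sqrt(1471967) (Q = sqrt(1240023 + (1098634 - 866690)) = sqrt(1240023 + 231944) = sqrt(1471967) ≈ 1213.2)
sqrt((-420239 - 1*(-960859)) + Q) = sqrt((-420239 - 1*(-960859)) + sqrt(1471967)) = sqrt((-420239 + 960859) + sqrt(1471967)) = sqrt(540620 + sqrt(1471967))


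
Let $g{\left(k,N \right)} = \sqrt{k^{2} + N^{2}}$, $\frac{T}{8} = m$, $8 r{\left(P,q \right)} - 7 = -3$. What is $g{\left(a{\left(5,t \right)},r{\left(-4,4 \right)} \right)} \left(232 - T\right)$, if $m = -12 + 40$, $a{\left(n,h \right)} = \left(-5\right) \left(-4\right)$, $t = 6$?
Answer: $4 \sqrt{1601} \approx 160.05$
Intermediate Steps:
$a{\left(n,h \right)} = 20$
$r{\left(P,q \right)} = \frac{1}{2}$ ($r{\left(P,q \right)} = \frac{7}{8} + \frac{1}{8} \left(-3\right) = \frac{7}{8} - \frac{3}{8} = \frac{1}{2}$)
$m = 28$
$T = 224$ ($T = 8 \cdot 28 = 224$)
$g{\left(k,N \right)} = \sqrt{N^{2} + k^{2}}$
$g{\left(a{\left(5,t \right)},r{\left(-4,4 \right)} \right)} \left(232 - T\right) = \sqrt{\left(\frac{1}{2}\right)^{2} + 20^{2}} \left(232 - 224\right) = \sqrt{\frac{1}{4} + 400} \left(232 - 224\right) = \sqrt{\frac{1601}{4}} \cdot 8 = \frac{\sqrt{1601}}{2} \cdot 8 = 4 \sqrt{1601}$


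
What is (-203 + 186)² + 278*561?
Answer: 156247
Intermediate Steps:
(-203 + 186)² + 278*561 = (-17)² + 155958 = 289 + 155958 = 156247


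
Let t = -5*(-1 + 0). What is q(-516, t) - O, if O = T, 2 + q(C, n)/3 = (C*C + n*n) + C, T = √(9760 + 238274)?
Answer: 797289 - √248034 ≈ 7.9679e+5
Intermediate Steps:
t = 5 (t = -5*(-1) = 5)
T = √248034 ≈ 498.03
q(C, n) = -6 + 3*C + 3*C² + 3*n² (q(C, n) = -6 + 3*((C*C + n*n) + C) = -6 + 3*((C² + n²) + C) = -6 + 3*(C + C² + n²) = -6 + (3*C + 3*C² + 3*n²) = -6 + 3*C + 3*C² + 3*n²)
O = √248034 ≈ 498.03
q(-516, t) - O = (-6 + 3*(-516) + 3*(-516)² + 3*5²) - √248034 = (-6 - 1548 + 3*266256 + 3*25) - √248034 = (-6 - 1548 + 798768 + 75) - √248034 = 797289 - √248034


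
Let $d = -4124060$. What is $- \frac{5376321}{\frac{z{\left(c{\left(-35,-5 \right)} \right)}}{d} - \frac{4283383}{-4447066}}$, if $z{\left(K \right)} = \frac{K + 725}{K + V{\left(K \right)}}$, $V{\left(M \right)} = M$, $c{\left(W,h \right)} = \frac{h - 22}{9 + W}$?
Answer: $- \frac{204787834125651377640}{36685468902463} \approx -5.5823 \cdot 10^{6}$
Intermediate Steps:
$c{\left(W,h \right)} = \frac{-22 + h}{9 + W}$
$z{\left(K \right)} = \frac{725 + K}{2 K}$ ($z{\left(K \right)} = \frac{K + 725}{K + K} = \frac{725 + K}{2 K}$)
$- \frac{5376321}{\frac{z{\left(c{\left(-35,-5 \right)} \right)}}{d} - \frac{4283383}{-4447066}} = - \frac{5376321}{\frac{\frac{1}{2} \frac{1}{\frac{1}{9 - 35} \left(-22 - 5\right)} \left(725 + \frac{-22 - 5}{9 - 35}\right)}{-4124060} - \frac{4283383}{-4447066}} = - \frac{5376321}{\frac{725 + \frac{1}{-26} \left(-27\right)}{2 \frac{1}{-26} \left(-27\right)} \left(- \frac{1}{4124060}\right) - - \frac{329491}{342082}} = - \frac{5376321}{\frac{725 - - \frac{27}{26}}{2 \left(\left(- \frac{1}{26}\right) \left(-27\right)\right)} \left(- \frac{1}{4124060}\right) + \frac{329491}{342082}} = - \frac{5376321}{\frac{725 + \frac{27}{26}}{2 \cdot \frac{27}{26}} \left(- \frac{1}{4124060}\right) + \frac{329491}{342082}} = - \frac{5376321}{\frac{1}{2} \cdot \frac{26}{27} \cdot \frac{18877}{26} \left(- \frac{1}{4124060}\right) + \frac{329491}{342082}} = - \frac{5376321}{\frac{18877}{54} \left(- \frac{1}{4124060}\right) + \frac{329491}{342082}} = - \frac{5376321}{- \frac{18877}{222699240} + \frac{329491}{342082}} = - \frac{5376321}{\frac{36685468902463}{38090700708840}} = \left(-5376321\right) \frac{38090700708840}{36685468902463} = - \frac{204787834125651377640}{36685468902463}$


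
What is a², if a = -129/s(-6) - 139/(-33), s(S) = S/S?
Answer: 16957924/1089 ≈ 15572.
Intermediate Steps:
s(S) = 1
a = -4118/33 (a = -129/1 - 139/(-33) = -129*1 - 139*(-1/33) = -129 + 139/33 = -4118/33 ≈ -124.79)
a² = (-4118/33)² = 16957924/1089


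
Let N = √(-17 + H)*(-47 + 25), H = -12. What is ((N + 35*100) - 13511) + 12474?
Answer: 2463 - 22*I*√29 ≈ 2463.0 - 118.47*I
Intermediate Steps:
N = -22*I*√29 (N = √(-17 - 12)*(-47 + 25) = √(-29)*(-22) = (I*√29)*(-22) = -22*I*√29 ≈ -118.47*I)
((N + 35*100) - 13511) + 12474 = ((-22*I*√29 + 35*100) - 13511) + 12474 = ((-22*I*√29 + 3500) - 13511) + 12474 = ((3500 - 22*I*√29) - 13511) + 12474 = (-10011 - 22*I*√29) + 12474 = 2463 - 22*I*√29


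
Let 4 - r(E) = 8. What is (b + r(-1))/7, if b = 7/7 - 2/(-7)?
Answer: -19/49 ≈ -0.38775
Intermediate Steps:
r(E) = -4 (r(E) = 4 - 1*8 = 4 - 8 = -4)
b = 9/7 (b = 7*(1/7) - 2*(-1/7) = 1 + 2/7 = 9/7 ≈ 1.2857)
(b + r(-1))/7 = (9/7 - 4)/7 = -19/7*1/7 = -19/49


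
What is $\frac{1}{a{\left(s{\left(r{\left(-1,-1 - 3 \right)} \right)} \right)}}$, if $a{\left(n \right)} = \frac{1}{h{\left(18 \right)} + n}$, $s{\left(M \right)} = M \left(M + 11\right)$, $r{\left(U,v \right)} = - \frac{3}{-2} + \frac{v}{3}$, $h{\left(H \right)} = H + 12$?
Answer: $\frac{1147}{36} \approx 31.861$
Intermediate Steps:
$h{\left(H \right)} = 12 + H$
$r{\left(U,v \right)} = \frac{3}{2} + \frac{v}{3}$ ($r{\left(U,v \right)} = \left(-3\right) \left(- \frac{1}{2}\right) + v \frac{1}{3} = \frac{3}{2} + \frac{v}{3}$)
$s{\left(M \right)} = M \left(11 + M\right)$
$a{\left(n \right)} = \frac{1}{30 + n}$ ($a{\left(n \right)} = \frac{1}{\left(12 + 18\right) + n} = \frac{1}{30 + n}$)
$\frac{1}{a{\left(s{\left(r{\left(-1,-1 - 3 \right)} \right)} \right)}} = \frac{1}{\frac{1}{30 + \left(\frac{3}{2} + \frac{-1 - 3}{3}\right) \left(11 + \left(\frac{3}{2} + \frac{-1 - 3}{3}\right)\right)}} = \frac{1}{\frac{1}{30 + \left(\frac{3}{2} + \frac{1}{3} \left(-4\right)\right) \left(11 + \left(\frac{3}{2} + \frac{1}{3} \left(-4\right)\right)\right)}} = \frac{1}{\frac{1}{30 + \left(\frac{3}{2} - \frac{4}{3}\right) \left(11 + \left(\frac{3}{2} - \frac{4}{3}\right)\right)}} = \frac{1}{\frac{1}{30 + \frac{11 + \frac{1}{6}}{6}}} = \frac{1}{\frac{1}{30 + \frac{1}{6} \cdot \frac{67}{6}}} = \frac{1}{\frac{1}{30 + \frac{67}{36}}} = \frac{1}{\frac{1}{\frac{1147}{36}}} = \frac{1}{\frac{36}{1147}} = \frac{1147}{36}$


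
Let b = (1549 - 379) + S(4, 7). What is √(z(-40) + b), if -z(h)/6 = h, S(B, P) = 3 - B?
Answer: √1409 ≈ 37.537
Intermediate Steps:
z(h) = -6*h
b = 1169 (b = (1549 - 379) + (3 - 1*4) = 1170 + (3 - 4) = 1170 - 1 = 1169)
√(z(-40) + b) = √(-6*(-40) + 1169) = √(240 + 1169) = √1409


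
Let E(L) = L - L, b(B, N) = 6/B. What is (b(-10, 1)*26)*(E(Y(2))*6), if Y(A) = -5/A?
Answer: 0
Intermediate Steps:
E(L) = 0
(b(-10, 1)*26)*(E(Y(2))*6) = ((6/(-10))*26)*(0*6) = ((6*(-⅒))*26)*0 = -⅗*26*0 = -78/5*0 = 0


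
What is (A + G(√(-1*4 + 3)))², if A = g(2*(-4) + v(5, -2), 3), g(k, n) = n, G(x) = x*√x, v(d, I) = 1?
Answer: (3 + I^(3/2))² ≈ 4.7574 + 3.2426*I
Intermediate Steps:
G(x) = x^(3/2)
A = 3
(A + G(√(-1*4 + 3)))² = (3 + (√(-1*4 + 3))^(3/2))² = (3 + (√(-4 + 3))^(3/2))² = (3 + (√(-1))^(3/2))² = (3 + I^(3/2))²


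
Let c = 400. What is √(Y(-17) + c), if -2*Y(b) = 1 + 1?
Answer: √399 ≈ 19.975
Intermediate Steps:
Y(b) = -1 (Y(b) = -(1 + 1)/2 = -½*2 = -1)
√(Y(-17) + c) = √(-1 + 400) = √399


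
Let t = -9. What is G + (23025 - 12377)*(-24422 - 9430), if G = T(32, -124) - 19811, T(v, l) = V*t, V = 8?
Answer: -360475979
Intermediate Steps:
T(v, l) = -72 (T(v, l) = 8*(-9) = -72)
G = -19883 (G = -72 - 19811 = -19883)
G + (23025 - 12377)*(-24422 - 9430) = -19883 + (23025 - 12377)*(-24422 - 9430) = -19883 + 10648*(-33852) = -19883 - 360456096 = -360475979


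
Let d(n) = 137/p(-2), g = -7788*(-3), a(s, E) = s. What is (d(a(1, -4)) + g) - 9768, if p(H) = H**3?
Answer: 108631/8 ≈ 13579.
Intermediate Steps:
g = 23364
d(n) = -137/8 (d(n) = 137/((-2)**3) = 137/(-8) = 137*(-1/8) = -137/8)
(d(a(1, -4)) + g) - 9768 = (-137/8 + 23364) - 9768 = 186775/8 - 9768 = 108631/8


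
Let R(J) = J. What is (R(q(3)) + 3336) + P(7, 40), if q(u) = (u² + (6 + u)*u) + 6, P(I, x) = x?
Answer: 3418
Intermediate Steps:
q(u) = 6 + u² + u*(6 + u) (q(u) = (u² + u*(6 + u)) + 6 = 6 + u² + u*(6 + u))
(R(q(3)) + 3336) + P(7, 40) = ((6 + 2*3² + 6*3) + 3336) + 40 = ((6 + 2*9 + 18) + 3336) + 40 = ((6 + 18 + 18) + 3336) + 40 = (42 + 3336) + 40 = 3378 + 40 = 3418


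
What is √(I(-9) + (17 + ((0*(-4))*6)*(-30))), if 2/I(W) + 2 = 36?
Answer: √4930/17 ≈ 4.1302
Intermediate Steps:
I(W) = 1/17 (I(W) = 2/(-2 + 36) = 2/34 = 2*(1/34) = 1/17)
√(I(-9) + (17 + ((0*(-4))*6)*(-30))) = √(1/17 + (17 + ((0*(-4))*6)*(-30))) = √(1/17 + (17 + (0*6)*(-30))) = √(1/17 + (17 + 0*(-30))) = √(1/17 + (17 + 0)) = √(1/17 + 17) = √(290/17) = √4930/17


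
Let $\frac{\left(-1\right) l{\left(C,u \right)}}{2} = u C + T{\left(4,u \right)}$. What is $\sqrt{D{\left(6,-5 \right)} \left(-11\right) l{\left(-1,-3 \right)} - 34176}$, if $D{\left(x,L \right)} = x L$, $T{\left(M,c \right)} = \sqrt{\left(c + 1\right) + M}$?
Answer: $2 \sqrt{-9039 - 165 \sqrt{2}} \approx 192.59 i$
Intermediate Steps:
$T{\left(M,c \right)} = \sqrt{1 + M + c}$ ($T{\left(M,c \right)} = \sqrt{\left(1 + c\right) + M} = \sqrt{1 + M + c}$)
$D{\left(x,L \right)} = L x$
$l{\left(C,u \right)} = - 2 \sqrt{5 + u} - 2 C u$ ($l{\left(C,u \right)} = - 2 \left(u C + \sqrt{1 + 4 + u}\right) = - 2 \left(C u + \sqrt{5 + u}\right) = - 2 \left(\sqrt{5 + u} + C u\right) = - 2 \sqrt{5 + u} - 2 C u$)
$\sqrt{D{\left(6,-5 \right)} \left(-11\right) l{\left(-1,-3 \right)} - 34176} = \sqrt{\left(-5\right) 6 \left(-11\right) \left(- 2 \sqrt{5 - 3} - \left(-2\right) \left(-3\right)\right) - 34176} = \sqrt{\left(-30\right) \left(-11\right) \left(- 2 \sqrt{2} - 6\right) - 34176} = \sqrt{330 \left(-6 - 2 \sqrt{2}\right) - 34176} = \sqrt{\left(-1980 - 660 \sqrt{2}\right) - 34176} = \sqrt{-36156 - 660 \sqrt{2}}$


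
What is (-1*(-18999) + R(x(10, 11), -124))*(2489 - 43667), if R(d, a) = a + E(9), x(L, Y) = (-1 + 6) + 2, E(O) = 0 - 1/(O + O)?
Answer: -2331697387/3 ≈ -7.7723e+8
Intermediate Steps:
E(O) = -1/(2*O) (E(O) = 0 - 1/(2*O) = -1/(2*O))
x(L, Y) = 7 (x(L, Y) = 5 + 2 = 7)
R(d, a) = -1/18 + a (R(d, a) = a - 1/2/9 = a - 1/2*1/9 = a - 1/18 = -1/18 + a)
(-1*(-18999) + R(x(10, 11), -124))*(2489 - 43667) = (-1*(-18999) + (-1/18 - 124))*(2489 - 43667) = (18999 - 2233/18)*(-41178) = (339749/18)*(-41178) = -2331697387/3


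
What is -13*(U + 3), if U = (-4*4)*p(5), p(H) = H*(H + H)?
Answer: 10361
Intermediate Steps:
p(H) = 2*H² (p(H) = H*(2*H) = 2*H²)
U = -800 (U = (-4*4)*(2*5²) = -32*25 = -16*50 = -800)
-13*(U + 3) = -13*(-800 + 3) = -13*(-797) = 10361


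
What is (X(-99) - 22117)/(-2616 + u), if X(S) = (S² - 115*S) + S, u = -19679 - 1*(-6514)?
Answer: 1030/15781 ≈ 0.065268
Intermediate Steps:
u = -13165 (u = -19679 + 6514 = -13165)
X(S) = S² - 114*S
(X(-99) - 22117)/(-2616 + u) = (-99*(-114 - 99) - 22117)/(-2616 - 13165) = (-99*(-213) - 22117)/(-15781) = (21087 - 22117)*(-1/15781) = -1030*(-1/15781) = 1030/15781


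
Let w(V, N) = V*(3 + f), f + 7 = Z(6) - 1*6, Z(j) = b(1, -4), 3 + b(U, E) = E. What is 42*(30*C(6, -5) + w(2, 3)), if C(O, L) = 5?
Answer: 4872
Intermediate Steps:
b(U, E) = -3 + E
Z(j) = -7 (Z(j) = -3 - 4 = -7)
f = -20 (f = -7 + (-7 - 1*6) = -7 + (-7 - 6) = -7 - 13 = -20)
w(V, N) = -17*V (w(V, N) = V*(3 - 20) = V*(-17) = -17*V)
42*(30*C(6, -5) + w(2, 3)) = 42*(30*5 - 17*2) = 42*(150 - 34) = 42*116 = 4872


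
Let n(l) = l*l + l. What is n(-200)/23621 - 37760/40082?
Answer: 351667320/473388461 ≈ 0.74287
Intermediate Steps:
n(l) = l + l**2 (n(l) = l**2 + l = l + l**2)
n(-200)/23621 - 37760/40082 = -200*(1 - 200)/23621 - 37760/40082 = -200*(-199)*(1/23621) - 37760*1/40082 = 39800*(1/23621) - 18880/20041 = 39800/23621 - 18880/20041 = 351667320/473388461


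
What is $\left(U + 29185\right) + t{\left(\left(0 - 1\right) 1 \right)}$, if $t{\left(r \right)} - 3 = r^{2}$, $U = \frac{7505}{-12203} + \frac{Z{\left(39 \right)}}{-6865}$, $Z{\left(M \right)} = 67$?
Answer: $\frac{2445215125029}{83773595} \approx 29188.0$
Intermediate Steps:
$U = - \frac{52339426}{83773595}$ ($U = \frac{7505}{-12203} + \frac{67}{-6865} = 7505 \left(- \frac{1}{12203}\right) + 67 \left(- \frac{1}{6865}\right) = - \frac{7505}{12203} - \frac{67}{6865} = - \frac{52339426}{83773595} \approx -0.62477$)
$t{\left(r \right)} = 3 + r^{2}$
$\left(U + 29185\right) + t{\left(\left(0 - 1\right) 1 \right)} = \left(- \frac{52339426}{83773595} + 29185\right) + \left(3 + \left(\left(0 - 1\right) 1\right)^{2}\right) = \frac{2444880030649}{83773595} + \left(3 + \left(\left(-1\right) 1\right)^{2}\right) = \frac{2444880030649}{83773595} + \left(3 + \left(-1\right)^{2}\right) = \frac{2444880030649}{83773595} + \left(3 + 1\right) = \frac{2444880030649}{83773595} + 4 = \frac{2445215125029}{83773595}$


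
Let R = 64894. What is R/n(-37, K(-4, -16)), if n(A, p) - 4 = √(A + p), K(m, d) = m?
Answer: 259576/57 - 64894*I*√41/57 ≈ 4554.0 - 7289.9*I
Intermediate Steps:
n(A, p) = 4 + √(A + p)
R/n(-37, K(-4, -16)) = 64894/(4 + √(-37 - 4)) = 64894/(4 + √(-41)) = 64894/(4 + I*√41)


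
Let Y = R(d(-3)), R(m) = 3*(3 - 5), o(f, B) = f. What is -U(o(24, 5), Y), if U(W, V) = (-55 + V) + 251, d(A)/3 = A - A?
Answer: -190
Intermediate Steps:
d(A) = 0 (d(A) = 3*(A - A) = 3*0 = 0)
R(m) = -6 (R(m) = 3*(-2) = -6)
Y = -6
U(W, V) = 196 + V
-U(o(24, 5), Y) = -(196 - 6) = -1*190 = -190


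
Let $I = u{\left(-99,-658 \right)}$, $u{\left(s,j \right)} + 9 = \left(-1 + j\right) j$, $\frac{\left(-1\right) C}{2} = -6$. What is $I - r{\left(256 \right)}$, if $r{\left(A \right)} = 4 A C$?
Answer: $421325$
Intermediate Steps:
$C = 12$ ($C = \left(-2\right) \left(-6\right) = 12$)
$r{\left(A \right)} = 48 A$ ($r{\left(A \right)} = 4 A 12 = 48 A$)
$u{\left(s,j \right)} = -9 + j \left(-1 + j\right)$ ($u{\left(s,j \right)} = -9 + \left(-1 + j\right) j = -9 + j \left(-1 + j\right)$)
$I = 433613$ ($I = -9 + \left(-658\right)^{2} - -658 = -9 + 432964 + 658 = 433613$)
$I - r{\left(256 \right)} = 433613 - 48 \cdot 256 = 433613 - 12288 = 421325$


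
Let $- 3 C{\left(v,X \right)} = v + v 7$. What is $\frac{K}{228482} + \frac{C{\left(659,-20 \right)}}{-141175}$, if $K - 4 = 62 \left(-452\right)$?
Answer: $- \frac{5331306698}{48383919525} \approx -0.11019$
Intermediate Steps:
$K = -28020$ ($K = 4 + 62 \left(-452\right) = 4 - 28024 = -28020$)
$C{\left(v,X \right)} = - \frac{8 v}{3}$ ($C{\left(v,X \right)} = - \frac{v + v 7}{3} = - \frac{v + 7 v}{3} = - \frac{8 v}{3}$)
$\frac{K}{228482} + \frac{C{\left(659,-20 \right)}}{-141175} = - \frac{28020}{228482} + \frac{\left(- \frac{8}{3}\right) 659}{-141175} = \left(-28020\right) \frac{1}{228482} - - \frac{5272}{423525} = - \frac{14010}{114241} + \frac{5272}{423525} = - \frac{5331306698}{48383919525}$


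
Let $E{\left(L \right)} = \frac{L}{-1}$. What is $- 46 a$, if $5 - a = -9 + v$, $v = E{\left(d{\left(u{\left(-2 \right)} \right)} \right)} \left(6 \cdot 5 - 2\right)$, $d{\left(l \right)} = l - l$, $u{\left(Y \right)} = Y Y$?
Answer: $-644$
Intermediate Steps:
$u{\left(Y \right)} = Y^{2}$
$d{\left(l \right)} = 0$
$E{\left(L \right)} = - L$ ($E{\left(L \right)} = L \left(-1\right) = - L$)
$v = 0$ ($v = \left(-1\right) 0 \left(6 \cdot 5 - 2\right) = 0 \left(30 - 2\right) = 0 \cdot 28 = 0$)
$a = 14$ ($a = 5 - \left(-9 + 0\right) = 5 - -9 = 5 + 9 = 14$)
$- 46 a = \left(-46\right) 14 = -644$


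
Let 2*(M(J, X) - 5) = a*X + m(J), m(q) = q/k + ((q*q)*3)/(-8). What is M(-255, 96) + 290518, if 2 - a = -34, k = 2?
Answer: 4479921/16 ≈ 2.8000e+5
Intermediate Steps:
a = 36 (a = 2 - 1*(-34) = 2 + 34 = 36)
m(q) = q/2 - 3*q**2/8 (m(q) = q/2 + ((q*q)*3)/(-8) = q*(1/2) + (q**2*3)*(-1/8) = q/2 + (3*q**2)*(-1/8) = q/2 - 3*q**2/8)
M(J, X) = 5 + 18*X + J*(4 - 3*J)/16 (M(J, X) = 5 + (36*X + J*(4 - 3*J)/8)/2 = 5 + (18*X + J*(4 - 3*J)/16) = 5 + 18*X + J*(4 - 3*J)/16)
M(-255, 96) + 290518 = (5 + 18*96 - 3/16*(-255)**2 + (1/4)*(-255)) + 290518 = (5 + 1728 - 3/16*65025 - 255/4) + 290518 = (5 + 1728 - 195075/16 - 255/4) + 290518 = -168367/16 + 290518 = 4479921/16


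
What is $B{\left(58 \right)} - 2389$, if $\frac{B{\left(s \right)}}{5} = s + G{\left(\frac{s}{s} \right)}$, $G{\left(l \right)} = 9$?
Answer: $-2054$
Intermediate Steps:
$B{\left(s \right)} = 45 + 5 s$ ($B{\left(s \right)} = 5 \left(s + 9\right) = 5 \left(9 + s\right) = 45 + 5 s$)
$B{\left(58 \right)} - 2389 = \left(45 + 5 \cdot 58\right) - 2389 = \left(45 + 290\right) - 2389 = 335 - 2389 = -2054$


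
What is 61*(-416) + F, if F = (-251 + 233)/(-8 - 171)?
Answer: -4542286/179 ≈ -25376.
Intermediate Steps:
F = 18/179 (F = -18/(-179) = -18*(-1/179) = 18/179 ≈ 0.10056)
61*(-416) + F = 61*(-416) + 18/179 = -25376 + 18/179 = -4542286/179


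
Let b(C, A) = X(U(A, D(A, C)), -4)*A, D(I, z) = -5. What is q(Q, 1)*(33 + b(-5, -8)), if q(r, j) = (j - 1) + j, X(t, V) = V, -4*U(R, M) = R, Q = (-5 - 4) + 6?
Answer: 65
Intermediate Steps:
Q = -3 (Q = -9 + 6 = -3)
U(R, M) = -R/4
q(r, j) = -1 + 2*j (q(r, j) = (-1 + j) + j = -1 + 2*j)
b(C, A) = -4*A
q(Q, 1)*(33 + b(-5, -8)) = (-1 + 2*1)*(33 - 4*(-8)) = (-1 + 2)*(33 + 32) = 1*65 = 65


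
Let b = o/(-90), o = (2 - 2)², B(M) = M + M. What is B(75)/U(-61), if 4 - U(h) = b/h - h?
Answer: -50/19 ≈ -2.6316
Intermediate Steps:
B(M) = 2*M
o = 0 (o = 0² = 0)
b = 0 (b = 0/(-90) = 0*(-1/90) = 0)
U(h) = 4 + h (U(h) = 4 - (0/h - h) = 4 - (0 - h) = 4 - (-1)*h = 4 + h)
B(75)/U(-61) = (2*75)/(4 - 61) = 150/(-57) = 150*(-1/57) = -50/19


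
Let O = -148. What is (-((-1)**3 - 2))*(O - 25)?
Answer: -519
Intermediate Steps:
(-((-1)**3 - 2))*(O - 25) = (-((-1)**3 - 2))*(-148 - 25) = -(-1 - 2)*(-173) = -1*(-3)*(-173) = 3*(-173) = -519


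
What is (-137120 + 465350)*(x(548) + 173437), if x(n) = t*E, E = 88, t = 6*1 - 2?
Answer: 57042763470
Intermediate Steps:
t = 4 (t = 6 - 2 = 4)
x(n) = 352 (x(n) = 4*88 = 352)
(-137120 + 465350)*(x(548) + 173437) = (-137120 + 465350)*(352 + 173437) = 328230*173789 = 57042763470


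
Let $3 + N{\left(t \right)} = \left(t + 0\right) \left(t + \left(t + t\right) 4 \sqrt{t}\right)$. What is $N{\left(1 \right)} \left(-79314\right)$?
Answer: $-475884$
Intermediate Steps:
$N{\left(t \right)} = -3 + t \left(t + 8 t^{\frac{3}{2}}\right)$ ($N{\left(t \right)} = -3 + \left(t + 0\right) \left(t + \left(t + t\right) 4 \sqrt{t}\right) = -3 + t \left(t + 2 t 4 \sqrt{t}\right) = -3 + t \left(t + 8 t \sqrt{t}\right) = -3 + t \left(t + 8 t^{\frac{3}{2}}\right)$)
$N{\left(1 \right)} \left(-79314\right) = \left(-3 + 1^{2} + 8 \cdot 1^{\frac{5}{2}}\right) \left(-79314\right) = \left(-3 + 1 + 8 \cdot 1\right) \left(-79314\right) = \left(-3 + 1 + 8\right) \left(-79314\right) = 6 \left(-79314\right) = -475884$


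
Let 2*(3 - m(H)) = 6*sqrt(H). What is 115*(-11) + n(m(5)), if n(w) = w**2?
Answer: -1211 - 18*sqrt(5) ≈ -1251.3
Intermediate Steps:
m(H) = 3 - 3*sqrt(H)
115*(-11) + n(m(5)) = 115*(-11) + (3 - 3*sqrt(5))**2 = -1265 + (3 - 3*sqrt(5))**2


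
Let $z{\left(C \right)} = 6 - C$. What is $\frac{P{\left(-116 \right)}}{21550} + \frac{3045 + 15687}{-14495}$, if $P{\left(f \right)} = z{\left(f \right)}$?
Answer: $- \frac{180227}{140075} \approx -1.2866$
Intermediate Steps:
$P{\left(f \right)} = 6 - f$
$\frac{P{\left(-116 \right)}}{21550} + \frac{3045 + 15687}{-14495} = \frac{6 - -116}{21550} + \frac{3045 + 15687}{-14495} = \left(6 + 116\right) \frac{1}{21550} + 18732 \left(- \frac{1}{14495}\right) = 122 \cdot \frac{1}{21550} - \frac{84}{65} = \frac{61}{10775} - \frac{84}{65} = - \frac{180227}{140075}$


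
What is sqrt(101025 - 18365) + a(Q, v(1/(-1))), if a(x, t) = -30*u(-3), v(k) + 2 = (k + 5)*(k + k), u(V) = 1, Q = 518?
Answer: -30 + 2*sqrt(20665) ≈ 257.51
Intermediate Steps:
v(k) = -2 + 2*k*(5 + k) (v(k) = -2 + (k + 5)*(k + k) = -2 + (5 + k)*(2*k) = -2 + 2*k*(5 + k))
a(x, t) = -30 (a(x, t) = -30*1 = -30)
sqrt(101025 - 18365) + a(Q, v(1/(-1))) = sqrt(101025 - 18365) - 30 = sqrt(82660) - 30 = 2*sqrt(20665) - 30 = -30 + 2*sqrt(20665)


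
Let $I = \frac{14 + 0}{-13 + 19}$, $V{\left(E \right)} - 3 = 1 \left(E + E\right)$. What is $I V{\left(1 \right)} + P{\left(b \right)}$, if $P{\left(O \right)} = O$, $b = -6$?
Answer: $\frac{17}{3} \approx 5.6667$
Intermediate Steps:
$V{\left(E \right)} = 3 + 2 E$ ($V{\left(E \right)} = 3 + 1 \left(E + E\right) = 3 + 1 \cdot 2 E = 3 + 2 E$)
$I = \frac{7}{3}$ ($I = \frac{14}{6} = 14 \cdot \frac{1}{6} = \frac{7}{3} \approx 2.3333$)
$I V{\left(1 \right)} + P{\left(b \right)} = \frac{7 \left(3 + 2 \cdot 1\right)}{3} - 6 = \frac{7 \left(3 + 2\right)}{3} - 6 = \frac{7}{3} \cdot 5 - 6 = \frac{35}{3} - 6 = \frac{17}{3}$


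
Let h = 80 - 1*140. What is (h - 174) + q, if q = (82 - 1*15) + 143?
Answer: -24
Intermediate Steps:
h = -60 (h = 80 - 140 = -60)
q = 210 (q = (82 - 15) + 143 = 67 + 143 = 210)
(h - 174) + q = (-60 - 174) + 210 = -234 + 210 = -24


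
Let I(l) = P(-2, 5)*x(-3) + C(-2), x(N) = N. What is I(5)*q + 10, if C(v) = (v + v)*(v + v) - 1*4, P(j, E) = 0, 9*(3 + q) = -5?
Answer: -98/3 ≈ -32.667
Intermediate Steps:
q = -32/9 (q = -3 + (⅑)*(-5) = -3 - 5/9 = -32/9 ≈ -3.5556)
C(v) = -4 + 4*v² (C(v) = (2*v)*(2*v) - 4 = 4*v² - 4 = -4 + 4*v²)
I(l) = 12 (I(l) = 0*(-3) + (-4 + 4*(-2)²) = 0 + (-4 + 4*4) = 0 + (-4 + 16) = 0 + 12 = 12)
I(5)*q + 10 = 12*(-32/9) + 10 = -128/3 + 10 = -98/3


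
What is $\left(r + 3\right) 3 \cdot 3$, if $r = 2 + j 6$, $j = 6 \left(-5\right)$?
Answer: $-1575$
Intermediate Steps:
$j = -30$
$r = -178$ ($r = 2 - 180 = -178$)
$\left(r + 3\right) 3 \cdot 3 = \left(-178 + 3\right) 3 \cdot 3 = \left(-175\right) 9 = -1575$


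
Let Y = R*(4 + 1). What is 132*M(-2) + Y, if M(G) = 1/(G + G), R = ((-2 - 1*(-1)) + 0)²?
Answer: -28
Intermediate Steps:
R = 1 (R = ((-2 + 1) + 0)² = (-1 + 0)² = (-1)² = 1)
M(G) = 1/(2*G)
Y = 5 (Y = 1*(4 + 1) = 1*5 = 5)
132*M(-2) + Y = 132*((½)/(-2)) + 5 = 132*((½)*(-½)) + 5 = 132*(-¼) + 5 = -33 + 5 = -28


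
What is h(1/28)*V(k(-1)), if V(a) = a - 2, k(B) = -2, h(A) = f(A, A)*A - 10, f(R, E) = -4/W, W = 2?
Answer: 282/7 ≈ 40.286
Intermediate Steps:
f(R, E) = -2 (f(R, E) = -4/2 = -4*1/2 = -2)
h(A) = -10 - 2*A (h(A) = -2*A - 10 = -10 - 2*A)
V(a) = -2 + a
h(1/28)*V(k(-1)) = (-10 - 2/28)*(-2 - 2) = (-10 - 2*1/28)*(-4) = (-10 - 1/14)*(-4) = -141/14*(-4) = 282/7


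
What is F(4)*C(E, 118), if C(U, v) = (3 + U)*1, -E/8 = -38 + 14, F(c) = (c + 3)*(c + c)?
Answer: 10920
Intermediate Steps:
F(c) = 2*c*(3 + c) (F(c) = (3 + c)*(2*c) = 2*c*(3 + c))
E = 192 (E = -8*(-38 + 14) = -8*(-24) = 192)
C(U, v) = 3 + U
F(4)*C(E, 118) = (2*4*(3 + 4))*(3 + 192) = (2*4*7)*195 = 56*195 = 10920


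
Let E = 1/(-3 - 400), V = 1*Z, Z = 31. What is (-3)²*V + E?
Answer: 112436/403 ≈ 279.00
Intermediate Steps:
V = 31 (V = 1*31 = 31)
E = -1/403 (E = 1/(-403) = -1/403 ≈ -0.0024814)
(-3)²*V + E = (-3)²*31 - 1/403 = 9*31 - 1/403 = 279 - 1/403 = 112436/403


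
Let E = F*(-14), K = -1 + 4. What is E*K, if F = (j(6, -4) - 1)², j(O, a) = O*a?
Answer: -26250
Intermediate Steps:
F = 625 (F = (6*(-4) - 1)² = (-24 - 1)² = (-25)² = 625)
K = 3
E = -8750 (E = 625*(-14) = -8750)
E*K = -8750*3 = -26250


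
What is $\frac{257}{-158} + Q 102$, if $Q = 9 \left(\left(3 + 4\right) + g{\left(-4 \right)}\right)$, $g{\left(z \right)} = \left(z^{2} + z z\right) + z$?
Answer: $\frac{5076283}{158} \approx 32128.0$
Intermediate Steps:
$g{\left(z \right)} = z + 2 z^{2}$ ($g{\left(z \right)} = \left(z^{2} + z^{2}\right) + z = 2 z^{2} + z = z + 2 z^{2}$)
$Q = 315$ ($Q = 9 \left(\left(3 + 4\right) - 4 \left(1 + 2 \left(-4\right)\right)\right) = 9 \left(7 - 4 \left(1 - 8\right)\right) = 9 \left(7 - -28\right) = 9 \left(7 + 28\right) = 9 \cdot 35 = 315$)
$\frac{257}{-158} + Q 102 = \frac{257}{-158} + 315 \cdot 102 = 257 \left(- \frac{1}{158}\right) + 32130 = - \frac{257}{158} + 32130 = \frac{5076283}{158}$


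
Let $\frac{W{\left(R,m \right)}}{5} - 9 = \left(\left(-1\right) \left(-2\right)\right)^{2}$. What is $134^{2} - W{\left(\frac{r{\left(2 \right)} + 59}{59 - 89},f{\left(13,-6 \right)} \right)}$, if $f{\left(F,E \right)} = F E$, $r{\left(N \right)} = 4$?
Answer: $17891$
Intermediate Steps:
$f{\left(F,E \right)} = E F$
$W{\left(R,m \right)} = 65$ ($W{\left(R,m \right)} = 45 + 5 \left(\left(-1\right) \left(-2\right)\right)^{2} = 45 + 5 \cdot 2^{2} = 45 + 5 \cdot 4 = 45 + 20 = 65$)
$134^{2} - W{\left(\frac{r{\left(2 \right)} + 59}{59 - 89},f{\left(13,-6 \right)} \right)} = 134^{2} - 65 = 17956 - 65 = 17891$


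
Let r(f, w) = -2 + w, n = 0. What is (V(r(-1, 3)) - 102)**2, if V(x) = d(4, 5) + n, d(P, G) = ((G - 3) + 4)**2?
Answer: 4356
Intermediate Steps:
d(P, G) = (1 + G)**2 (d(P, G) = ((-3 + G) + 4)**2 = (1 + G)**2)
V(x) = 36 (V(x) = (1 + 5)**2 + 0 = 6**2 + 0 = 36 + 0 = 36)
(V(r(-1, 3)) - 102)**2 = (36 - 102)**2 = (-66)**2 = 4356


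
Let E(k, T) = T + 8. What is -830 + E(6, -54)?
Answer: -876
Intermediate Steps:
E(k, T) = 8 + T
-830 + E(6, -54) = -830 + (8 - 54) = -830 - 46 = -876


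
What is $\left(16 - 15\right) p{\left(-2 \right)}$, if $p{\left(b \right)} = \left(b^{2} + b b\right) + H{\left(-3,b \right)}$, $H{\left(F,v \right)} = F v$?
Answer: $14$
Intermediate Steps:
$p{\left(b \right)} = - 3 b + 2 b^{2}$ ($p{\left(b \right)} = \left(b^{2} + b b\right) - 3 b = \left(b^{2} + b^{2}\right) - 3 b = 2 b^{2} - 3 b = - 3 b + 2 b^{2}$)
$\left(16 - 15\right) p{\left(-2 \right)} = \left(16 - 15\right) \left(- 2 \left(-3 + 2 \left(-2\right)\right)\right) = 1 \left(- 2 \left(-3 - 4\right)\right) = 1 \left(\left(-2\right) \left(-7\right)\right) = 1 \cdot 14 = 14$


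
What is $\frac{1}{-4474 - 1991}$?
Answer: $- \frac{1}{6465} \approx -0.00015468$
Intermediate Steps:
$\frac{1}{-4474 - 1991} = \frac{1}{-6465} = - \frac{1}{6465}$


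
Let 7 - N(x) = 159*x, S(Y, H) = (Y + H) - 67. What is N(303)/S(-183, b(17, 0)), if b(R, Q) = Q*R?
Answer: 4817/25 ≈ 192.68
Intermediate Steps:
S(Y, H) = -67 + H + Y (S(Y, H) = (H + Y) - 67 = -67 + H + Y)
N(x) = 7 - 159*x
N(303)/S(-183, b(17, 0)) = (7 - 159*303)/(-67 + 0*17 - 183) = (7 - 48177)/(-67 + 0 - 183) = -48170/(-250) = -48170*(-1/250) = 4817/25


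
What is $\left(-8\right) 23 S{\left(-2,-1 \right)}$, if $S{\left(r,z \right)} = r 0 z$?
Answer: $0$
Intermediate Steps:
$S{\left(r,z \right)} = 0$ ($S{\left(r,z \right)} = 0 z = 0$)
$\left(-8\right) 23 S{\left(-2,-1 \right)} = \left(-8\right) 23 \cdot 0 = \left(-184\right) 0 = 0$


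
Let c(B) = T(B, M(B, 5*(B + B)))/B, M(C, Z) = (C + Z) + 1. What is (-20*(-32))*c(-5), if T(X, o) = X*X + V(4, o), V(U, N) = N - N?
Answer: -3200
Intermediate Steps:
V(U, N) = 0
M(C, Z) = 1 + C + Z
T(X, o) = X**2 (T(X, o) = X*X + 0 = X**2 + 0 = X**2)
c(B) = B (c(B) = B**2/B = B)
(-20*(-32))*c(-5) = -20*(-32)*(-5) = 640*(-5) = -3200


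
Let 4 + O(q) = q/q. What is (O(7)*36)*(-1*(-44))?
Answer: -4752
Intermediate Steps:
O(q) = -3 (O(q) = -4 + q/q = -4 + 1 = -3)
(O(7)*36)*(-1*(-44)) = (-3*36)*(-1*(-44)) = -108*44 = -4752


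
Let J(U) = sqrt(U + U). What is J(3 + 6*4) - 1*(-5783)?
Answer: 5783 + 3*sqrt(6) ≈ 5790.4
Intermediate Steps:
J(U) = sqrt(2)*sqrt(U) (J(U) = sqrt(2*U) = sqrt(2)*sqrt(U))
J(3 + 6*4) - 1*(-5783) = sqrt(2)*sqrt(3 + 6*4) - 1*(-5783) = sqrt(2)*sqrt(3 + 24) + 5783 = sqrt(2)*sqrt(27) + 5783 = sqrt(2)*(3*sqrt(3)) + 5783 = 3*sqrt(6) + 5783 = 5783 + 3*sqrt(6)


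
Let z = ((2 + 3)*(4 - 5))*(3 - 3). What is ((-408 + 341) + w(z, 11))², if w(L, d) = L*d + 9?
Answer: 3364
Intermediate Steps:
z = 0 (z = (5*(-1))*0 = -5*0 = 0)
w(L, d) = 9 + L*d
((-408 + 341) + w(z, 11))² = ((-408 + 341) + (9 + 0*11))² = (-67 + (9 + 0))² = (-67 + 9)² = (-58)² = 3364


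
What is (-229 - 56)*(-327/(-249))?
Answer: -31065/83 ≈ -374.28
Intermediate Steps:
(-229 - 56)*(-327/(-249)) = -(-93195)*(-1)/249 = -285*109/83 = -31065/83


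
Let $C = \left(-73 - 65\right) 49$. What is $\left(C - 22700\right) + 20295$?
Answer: $-9167$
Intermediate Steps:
$C = -6762$ ($C = \left(-138\right) 49 = -6762$)
$\left(C - 22700\right) + 20295 = \left(-6762 - 22700\right) + 20295 = -29462 + 20295 = -9167$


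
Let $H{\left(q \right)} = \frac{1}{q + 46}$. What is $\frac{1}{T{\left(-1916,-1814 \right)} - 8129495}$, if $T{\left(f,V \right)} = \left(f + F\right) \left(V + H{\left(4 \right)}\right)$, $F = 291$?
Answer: $- \frac{2}{10363555} \approx -1.9298 \cdot 10^{-7}$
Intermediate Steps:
$H{\left(q \right)} = \frac{1}{46 + q}$
$T{\left(f,V \right)} = \left(291 + f\right) \left(\frac{1}{50} + V\right)$ ($T{\left(f,V \right)} = \left(f + 291\right) \left(V + \frac{1}{46 + 4}\right) = \left(291 + f\right) \left(V + \frac{1}{50}\right) = \left(291 + f\right) \left(\frac{1}{50} + V\right)$)
$\frac{1}{T{\left(-1916,-1814 \right)} - 8129495} = \frac{1}{\left(\frac{291}{50} + 291 \left(-1814\right) + \frac{1}{50} \left(-1916\right) - -3475624\right) - 8129495} = \frac{1}{\left(\frac{291}{50} - 527874 - \frac{958}{25} + 3475624\right) - 8129495} = \frac{1}{\frac{5895435}{2} - 8129495} = \frac{1}{- \frac{10363555}{2}} = - \frac{2}{10363555}$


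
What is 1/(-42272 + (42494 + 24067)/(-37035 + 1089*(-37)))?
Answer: -25776/1089625259 ≈ -2.3656e-5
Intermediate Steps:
1/(-42272 + (42494 + 24067)/(-37035 + 1089*(-37))) = 1/(-42272 + 66561/(-37035 - 40293)) = 1/(-42272 + 66561/(-77328)) = 1/(-42272 + 66561*(-1/77328)) = 1/(-42272 - 22187/25776) = 1/(-1089625259/25776) = -25776/1089625259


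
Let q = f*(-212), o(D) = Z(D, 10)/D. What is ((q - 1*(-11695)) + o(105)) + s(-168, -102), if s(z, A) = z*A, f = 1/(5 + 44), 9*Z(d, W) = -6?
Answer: 63562801/2205 ≈ 28827.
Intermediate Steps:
Z(d, W) = -⅔ (Z(d, W) = (⅑)*(-6) = -⅔)
f = 1/49 ≈ 0.020408
s(z, A) = A*z
o(D) = -2/(3*D)
q = -212/49 (q = (1/49)*(-212) = -212/49 ≈ -4.3265)
((q - 1*(-11695)) + o(105)) + s(-168, -102) = ((-212/49 - 1*(-11695)) - ⅔/105) - 102*(-168) = ((-212/49 + 11695) - ⅔*1/105) + 17136 = (572843/49 - 2/315) + 17136 = 25777921/2205 + 17136 = 63562801/2205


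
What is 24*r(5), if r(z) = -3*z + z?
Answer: -240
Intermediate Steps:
r(z) = -2*z
24*r(5) = 24*(-2*5) = 24*(-10) = -240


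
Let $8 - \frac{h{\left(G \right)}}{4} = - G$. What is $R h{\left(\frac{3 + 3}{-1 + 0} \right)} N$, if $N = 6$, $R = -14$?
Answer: $-672$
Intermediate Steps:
$h{\left(G \right)} = 32 + 4 G$ ($h{\left(G \right)} = 32 - 4 \left(- G\right) = 32 + 4 G$)
$R h{\left(\frac{3 + 3}{-1 + 0} \right)} N = - 14 \left(32 + 4 \frac{3 + 3}{-1 + 0}\right) 6 = - 14 \left(32 + 4 \frac{6}{-1}\right) 6 = - 14 \left(32 + 4 \cdot 6 \left(-1\right)\right) 6 = - 14 \left(32 + 4 \left(-6\right)\right) 6 = - 14 \left(32 - 24\right) 6 = \left(-14\right) 8 \cdot 6 = \left(-112\right) 6 = -672$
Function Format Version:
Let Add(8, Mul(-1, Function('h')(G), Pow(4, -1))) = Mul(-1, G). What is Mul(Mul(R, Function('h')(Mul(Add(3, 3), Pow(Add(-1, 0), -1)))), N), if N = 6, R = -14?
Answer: -672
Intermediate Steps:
Function('h')(G) = Add(32, Mul(4, G)) (Function('h')(G) = Add(32, Mul(-4, Mul(-1, G))) = Add(32, Mul(4, G)))
Mul(Mul(R, Function('h')(Mul(Add(3, 3), Pow(Add(-1, 0), -1)))), N) = Mul(Mul(-14, Add(32, Mul(4, Mul(Add(3, 3), Pow(Add(-1, 0), -1))))), 6) = Mul(Mul(-14, Add(32, Mul(4, Mul(6, Pow(-1, -1))))), 6) = Mul(Mul(-14, Add(32, Mul(4, Mul(6, -1)))), 6) = Mul(Mul(-14, Add(32, Mul(4, -6))), 6) = Mul(Mul(-14, Add(32, -24)), 6) = Mul(Mul(-14, 8), 6) = Mul(-112, 6) = -672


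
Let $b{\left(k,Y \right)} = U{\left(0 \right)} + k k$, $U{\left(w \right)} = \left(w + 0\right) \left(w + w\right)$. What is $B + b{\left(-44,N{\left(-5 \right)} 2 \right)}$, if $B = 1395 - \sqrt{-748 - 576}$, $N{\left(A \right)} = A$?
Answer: $3331 - 2 i \sqrt{331} \approx 3331.0 - 36.387 i$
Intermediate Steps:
$U{\left(w \right)} = 2 w^{2}$ ($U{\left(w \right)} = w 2 w = 2 w^{2}$)
$b{\left(k,Y \right)} = k^{2}$ ($b{\left(k,Y \right)} = 2 \cdot 0^{2} + k k = 2 \cdot 0 + k^{2} = 0 + k^{2} = k^{2}$)
$B = 1395 - 2 i \sqrt{331}$ ($B = 1395 - \sqrt{-1324} = 1395 - 2 i \sqrt{331} \approx 1395.0 - 36.387 i$)
$B + b{\left(-44,N{\left(-5 \right)} 2 \right)} = \left(1395 - 2 i \sqrt{331}\right) + \left(-44\right)^{2} = \left(1395 - 2 i \sqrt{331}\right) + 1936 = 3331 - 2 i \sqrt{331}$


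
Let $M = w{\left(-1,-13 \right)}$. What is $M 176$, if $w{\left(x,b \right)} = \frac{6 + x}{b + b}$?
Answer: $- \frac{440}{13} \approx -33.846$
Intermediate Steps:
$w{\left(x,b \right)} = \frac{6 + x}{2 b}$
$M = - \frac{5}{26}$ ($M = \frac{6 - 1}{2 \left(-13\right)} = \frac{1}{2} \left(- \frac{1}{13}\right) 5 = - \frac{5}{26} \approx -0.19231$)
$M 176 = \left(- \frac{5}{26}\right) 176 = - \frac{440}{13}$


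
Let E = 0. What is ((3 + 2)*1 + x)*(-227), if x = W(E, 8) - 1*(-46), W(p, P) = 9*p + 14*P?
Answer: -37001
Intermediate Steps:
x = 158 (x = (9*0 + 14*8) - 1*(-46) = (0 + 112) + 46 = 112 + 46 = 158)
((3 + 2)*1 + x)*(-227) = ((3 + 2)*1 + 158)*(-227) = (5*1 + 158)*(-227) = (5 + 158)*(-227) = 163*(-227) = -37001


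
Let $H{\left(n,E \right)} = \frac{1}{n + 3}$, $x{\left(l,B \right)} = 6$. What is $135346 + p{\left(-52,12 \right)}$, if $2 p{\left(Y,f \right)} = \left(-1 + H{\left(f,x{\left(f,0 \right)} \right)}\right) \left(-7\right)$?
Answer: $\frac{2030239}{15} \approx 1.3535 \cdot 10^{5}$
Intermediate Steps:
$H{\left(n,E \right)} = \frac{1}{3 + n}$
$p{\left(Y,f \right)} = \frac{7}{2} - \frac{7}{2 \left(3 + f\right)}$ ($p{\left(Y,f \right)} = \frac{\left(-1 + \frac{1}{3 + f}\right) \left(-7\right)}{2} = \frac{7 - \frac{7}{3 + f}}{2} = \frac{7}{2} - \frac{7}{2 \left(3 + f\right)}$)
$135346 + p{\left(-52,12 \right)} = 135346 + \frac{7 \left(2 + 12\right)}{2 \left(3 + 12\right)} = 135346 + \frac{7}{2} \cdot \frac{1}{15} \cdot 14 = 135346 + \frac{49}{15} = \frac{2030239}{15}$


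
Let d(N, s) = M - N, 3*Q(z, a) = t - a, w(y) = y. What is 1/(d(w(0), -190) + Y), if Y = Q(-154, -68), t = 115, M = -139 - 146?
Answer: -1/224 ≈ -0.0044643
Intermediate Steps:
M = -285
Q(z, a) = 115/3 - a/3 (Q(z, a) = (115 - a)/3 = 115/3 - a/3)
Y = 61 (Y = 115/3 - 1/3*(-68) = 115/3 + 68/3 = 61)
d(N, s) = -285 - N
1/(d(w(0), -190) + Y) = 1/((-285 - 1*0) + 61) = 1/((-285 + 0) + 61) = 1/(-285 + 61) = 1/(-224) = -1/224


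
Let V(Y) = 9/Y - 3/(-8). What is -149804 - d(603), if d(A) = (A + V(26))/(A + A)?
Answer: -6263026561/41808 ≈ -1.4980e+5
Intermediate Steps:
V(Y) = 3/8 + 9/Y (V(Y) = 9/Y - 3*(-⅛) = 9/Y + 3/8 = 3/8 + 9/Y)
d(A) = (75/104 + A)/(2*A) (d(A) = (A + (3/8 + 9/26))/(A + A) = (A + (3/8 + 9*(1/26)))/((2*A)) = (A + (3/8 + 9/26))*(1/(2*A)) = (A + 75/104)*(1/(2*A)) = (75/104 + A)*(1/(2*A)) = (75/104 + A)/(2*A))
-149804 - d(603) = -149804 - (75 + 104*603)/(208*603) = -149804 - (75 + 62712)/(208*603) = -149804 - 62787/(208*603) = -149804 - 1*20929/41808 = -149804 - 20929/41808 = -6263026561/41808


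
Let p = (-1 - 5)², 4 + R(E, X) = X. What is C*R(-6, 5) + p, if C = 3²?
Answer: 45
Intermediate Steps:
R(E, X) = -4 + X
p = 36 (p = (-6)² = 36)
C = 9
C*R(-6, 5) + p = 9*(-4 + 5) + 36 = 9*1 + 36 = 9 + 36 = 45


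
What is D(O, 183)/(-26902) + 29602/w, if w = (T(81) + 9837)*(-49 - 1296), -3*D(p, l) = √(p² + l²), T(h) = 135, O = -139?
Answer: -14801/6706170 + √52810/80706 ≈ 0.00064035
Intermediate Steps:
D(p, l) = -√(l² + p²)/3 (D(p, l) = -√(p² + l²)/3 = -√(l² + p²)/3)
w = -13412340 (w = (135 + 9837)*(-49 - 1296) = 9972*(-1345) = -13412340)
D(O, 183)/(-26902) + 29602/w = -√(183² + (-139)²)/3/(-26902) + 29602/(-13412340) = -√(33489 + 19321)/3*(-1/26902) + 29602*(-1/13412340) = -√52810/3*(-1/26902) - 14801/6706170 = √52810/80706 - 14801/6706170 = -14801/6706170 + √52810/80706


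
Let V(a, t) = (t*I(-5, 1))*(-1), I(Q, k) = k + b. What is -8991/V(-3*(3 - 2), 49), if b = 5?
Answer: 2997/98 ≈ 30.582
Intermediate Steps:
I(Q, k) = 5 + k (I(Q, k) = k + 5 = 5 + k)
V(a, t) = -6*t (V(a, t) = (t*(5 + 1))*(-1) = (t*6)*(-1) = (6*t)*(-1) = -6*t)
-8991/V(-3*(3 - 2), 49) = -8991/((-6*49)) = -8991/(-294) = -8991*(-1/294) = 2997/98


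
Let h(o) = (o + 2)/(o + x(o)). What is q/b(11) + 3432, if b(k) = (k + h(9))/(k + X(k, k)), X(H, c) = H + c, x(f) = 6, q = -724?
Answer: 5583/4 ≈ 1395.8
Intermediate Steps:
h(o) = (2 + o)/(6 + o) (h(o) = (o + 2)/(o + 6) = (2 + o)/(6 + o))
b(k) = (11/15 + k)/(3*k) (b(k) = (k + (2 + 9)/(6 + 9))/(k + (k + k)) = (k + 11/15)/(k + 2*k) = (k + (1/15)*11)/((3*k)) = (k + 11/15)*(1/(3*k)) = (11/15 + k)*(1/(3*k)) = (11/15 + k)/(3*k))
q/b(11) + 3432 = -724*495/(11 + 15*11) + 3432 = -724*495/(11 + 165) + 3432 = -724/((1/45)*(1/11)*176) + 3432 = -724/16/45 + 3432 = -724*45/16 + 3432 = -8145/4 + 3432 = 5583/4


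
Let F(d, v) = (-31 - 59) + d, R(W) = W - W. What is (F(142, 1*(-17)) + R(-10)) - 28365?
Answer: -28313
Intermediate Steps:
R(W) = 0
F(d, v) = -90 + d
(F(142, 1*(-17)) + R(-10)) - 28365 = ((-90 + 142) + 0) - 28365 = (52 + 0) - 28365 = 52 - 28365 = -28313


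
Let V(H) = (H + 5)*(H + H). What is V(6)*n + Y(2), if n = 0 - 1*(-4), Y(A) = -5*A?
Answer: 518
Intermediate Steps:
V(H) = 2*H*(5 + H) (V(H) = (5 + H)*(2*H) = 2*H*(5 + H))
n = 4 (n = 0 + 4 = 4)
V(6)*n + Y(2) = (2*6*(5 + 6))*4 - 5*2 = (2*6*11)*4 - 10 = 132*4 - 10 = 528 - 10 = 518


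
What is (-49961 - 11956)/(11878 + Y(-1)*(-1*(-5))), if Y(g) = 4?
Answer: -20639/3966 ≈ -5.2040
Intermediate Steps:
(-49961 - 11956)/(11878 + Y(-1)*(-1*(-5))) = (-49961 - 11956)/(11878 + 4*(-1*(-5))) = -61917/(11878 + 4*5) = -61917/(11878 + 20) = -61917/11898 = -61917*1/11898 = -20639/3966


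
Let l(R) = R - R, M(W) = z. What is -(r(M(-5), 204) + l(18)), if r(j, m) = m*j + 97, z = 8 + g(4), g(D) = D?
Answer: -2545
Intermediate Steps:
z = 12 (z = 8 + 4 = 12)
M(W) = 12
r(j, m) = 97 + j*m (r(j, m) = j*m + 97 = 97 + j*m)
l(R) = 0
-(r(M(-5), 204) + l(18)) = -((97 + 12*204) + 0) = -((97 + 2448) + 0) = -(2545 + 0) = -1*2545 = -2545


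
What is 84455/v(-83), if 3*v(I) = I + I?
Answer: -253365/166 ≈ -1526.3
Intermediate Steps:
v(I) = 2*I/3 (v(I) = (I + I)/3 = (2*I)/3 = 2*I/3)
84455/v(-83) = 84455/(((2/3)*(-83))) = 84455/(-166/3) = 84455*(-3/166) = -253365/166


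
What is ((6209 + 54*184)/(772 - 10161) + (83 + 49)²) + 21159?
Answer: 362239642/9389 ≈ 38581.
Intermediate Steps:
((6209 + 54*184)/(772 - 10161) + (83 + 49)²) + 21159 = ((6209 + 9936)/(-9389) + 132²) + 21159 = (16145*(-1/9389) + 17424) + 21159 = (-16145/9389 + 17424) + 21159 = 163577791/9389 + 21159 = 362239642/9389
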